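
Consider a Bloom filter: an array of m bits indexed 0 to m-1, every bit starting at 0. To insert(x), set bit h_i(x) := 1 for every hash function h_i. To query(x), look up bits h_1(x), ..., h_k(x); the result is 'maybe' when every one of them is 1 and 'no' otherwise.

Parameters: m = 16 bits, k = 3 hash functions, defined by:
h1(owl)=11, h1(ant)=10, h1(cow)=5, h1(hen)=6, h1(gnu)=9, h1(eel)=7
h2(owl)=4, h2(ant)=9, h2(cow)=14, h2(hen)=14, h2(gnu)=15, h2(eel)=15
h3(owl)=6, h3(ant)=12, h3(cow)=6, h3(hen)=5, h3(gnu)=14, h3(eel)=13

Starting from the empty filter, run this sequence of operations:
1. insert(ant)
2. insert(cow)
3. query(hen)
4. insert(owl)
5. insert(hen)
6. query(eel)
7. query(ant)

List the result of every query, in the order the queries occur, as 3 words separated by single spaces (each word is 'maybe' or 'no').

Answer: maybe no maybe

Derivation:
Start: bits=0000000000000000
Op 1: insert ant -> sets bits 9 10 12 -> bits=0000000001101000
Op 2: insert cow -> sets bits 5 6 14 -> bits=0000011001101010
Op 3: query hen -> checks bit5=1, bit6=1, bit14=1 (all 1) -> maybe
Op 4: insert owl -> sets bits 4 6 11 -> bits=0000111001111010
Op 5: insert hen -> sets bits 5 6 14 -> bits=0000111001111010
Op 6: query eel -> checks bit7=0, bit13=0, bit15=0 (has a 0) -> no
Op 7: query ant -> checks bit9=1, bit10=1, bit12=1 (all 1) -> maybe
Query results in order: maybe no maybe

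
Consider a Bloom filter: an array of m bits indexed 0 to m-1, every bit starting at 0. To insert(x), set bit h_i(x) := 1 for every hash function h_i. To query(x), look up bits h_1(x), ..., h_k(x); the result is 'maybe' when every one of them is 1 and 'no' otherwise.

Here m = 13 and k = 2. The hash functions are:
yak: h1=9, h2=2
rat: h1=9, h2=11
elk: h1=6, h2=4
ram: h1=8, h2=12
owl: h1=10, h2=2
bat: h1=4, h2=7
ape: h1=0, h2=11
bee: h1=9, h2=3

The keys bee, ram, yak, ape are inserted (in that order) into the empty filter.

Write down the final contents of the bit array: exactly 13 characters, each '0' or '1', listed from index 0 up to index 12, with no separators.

Start: bits=0000000000000
After insert 'bee': sets bits 3 9 -> bits=0001000001000
After insert 'ram': sets bits 8 12 -> bits=0001000011001
After insert 'yak': sets bits 2 9 -> bits=0011000011001
After insert 'ape': sets bits 0 11 -> bits=1011000011011

Answer: 1011000011011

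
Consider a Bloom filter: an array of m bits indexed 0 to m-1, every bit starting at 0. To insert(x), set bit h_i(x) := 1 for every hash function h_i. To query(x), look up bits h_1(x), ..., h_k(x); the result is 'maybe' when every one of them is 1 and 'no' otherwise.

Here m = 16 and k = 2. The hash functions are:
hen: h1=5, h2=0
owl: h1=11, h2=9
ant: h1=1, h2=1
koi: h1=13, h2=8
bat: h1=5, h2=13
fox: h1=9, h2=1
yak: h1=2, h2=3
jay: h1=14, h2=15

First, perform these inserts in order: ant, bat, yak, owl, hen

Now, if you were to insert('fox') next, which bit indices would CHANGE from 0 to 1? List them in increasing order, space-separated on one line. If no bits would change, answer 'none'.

Answer: none

Derivation:
Start: bits=0000000000000000
After insert 'ant': sets bits 1 -> bits=0100000000000000
After insert 'bat': sets bits 5 13 -> bits=0100010000000100
After insert 'yak': sets bits 2 3 -> bits=0111010000000100
After insert 'owl': sets bits 9 11 -> bits=0111010001010100
After insert 'hen': sets bits 0 5 -> bits=1111010001010100
insert 'fox' would touch bits 1 9; currently bit1=1, bit9=1
Bits that are 0 among those (would change 0->1): none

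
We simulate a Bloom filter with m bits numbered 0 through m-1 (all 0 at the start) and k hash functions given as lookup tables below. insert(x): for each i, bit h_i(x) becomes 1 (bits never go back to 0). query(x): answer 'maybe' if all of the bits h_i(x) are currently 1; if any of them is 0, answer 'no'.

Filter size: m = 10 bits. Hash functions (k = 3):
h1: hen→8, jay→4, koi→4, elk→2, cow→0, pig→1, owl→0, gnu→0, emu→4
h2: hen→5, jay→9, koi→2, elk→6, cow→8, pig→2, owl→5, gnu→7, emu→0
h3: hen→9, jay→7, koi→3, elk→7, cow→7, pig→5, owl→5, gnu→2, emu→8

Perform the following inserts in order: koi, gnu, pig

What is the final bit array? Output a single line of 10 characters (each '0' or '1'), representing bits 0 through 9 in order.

Answer: 1111110100

Derivation:
Start: bits=0000000000
After insert 'koi': sets bits 2 3 4 -> bits=0011100000
After insert 'gnu': sets bits 0 2 7 -> bits=1011100100
After insert 'pig': sets bits 1 2 5 -> bits=1111110100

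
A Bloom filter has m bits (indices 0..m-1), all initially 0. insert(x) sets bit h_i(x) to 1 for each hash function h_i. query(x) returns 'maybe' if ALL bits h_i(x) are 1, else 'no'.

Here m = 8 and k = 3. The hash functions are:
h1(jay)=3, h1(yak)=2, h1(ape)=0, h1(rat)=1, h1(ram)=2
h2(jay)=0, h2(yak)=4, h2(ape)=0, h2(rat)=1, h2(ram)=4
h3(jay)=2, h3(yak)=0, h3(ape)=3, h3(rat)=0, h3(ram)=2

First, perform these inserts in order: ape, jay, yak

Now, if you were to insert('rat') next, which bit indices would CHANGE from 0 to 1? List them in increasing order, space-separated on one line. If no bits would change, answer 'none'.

Start: bits=00000000
After insert 'ape': sets bits 0 3 -> bits=10010000
After insert 'jay': sets bits 0 2 3 -> bits=10110000
After insert 'yak': sets bits 0 2 4 -> bits=10111000
insert 'rat' would touch bits 0 1; currently bit0=1, bit1=0
Bits that are 0 among those (would change 0->1): 1

Answer: 1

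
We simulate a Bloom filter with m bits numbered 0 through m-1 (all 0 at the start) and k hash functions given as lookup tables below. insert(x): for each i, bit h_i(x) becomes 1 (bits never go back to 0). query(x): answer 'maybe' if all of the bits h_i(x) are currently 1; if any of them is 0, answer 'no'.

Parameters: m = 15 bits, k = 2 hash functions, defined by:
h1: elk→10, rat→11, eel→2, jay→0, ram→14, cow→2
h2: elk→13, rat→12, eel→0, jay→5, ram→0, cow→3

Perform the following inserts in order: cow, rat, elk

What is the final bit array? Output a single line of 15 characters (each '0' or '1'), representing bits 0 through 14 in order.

Answer: 001100000011110

Derivation:
Start: bits=000000000000000
After insert 'cow': sets bits 2 3 -> bits=001100000000000
After insert 'rat': sets bits 11 12 -> bits=001100000001100
After insert 'elk': sets bits 10 13 -> bits=001100000011110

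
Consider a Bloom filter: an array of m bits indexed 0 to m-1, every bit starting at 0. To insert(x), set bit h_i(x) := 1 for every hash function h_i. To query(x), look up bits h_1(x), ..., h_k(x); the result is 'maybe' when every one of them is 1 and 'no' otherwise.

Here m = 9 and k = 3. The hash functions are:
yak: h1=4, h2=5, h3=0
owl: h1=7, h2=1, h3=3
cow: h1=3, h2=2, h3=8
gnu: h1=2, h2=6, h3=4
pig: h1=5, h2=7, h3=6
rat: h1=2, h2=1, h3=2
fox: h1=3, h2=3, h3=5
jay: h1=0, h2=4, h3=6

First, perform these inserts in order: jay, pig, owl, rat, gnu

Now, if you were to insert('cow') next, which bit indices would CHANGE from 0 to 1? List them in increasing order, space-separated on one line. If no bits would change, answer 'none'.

Start: bits=000000000
After insert 'jay': sets bits 0 4 6 -> bits=100010100
After insert 'pig': sets bits 5 6 7 -> bits=100011110
After insert 'owl': sets bits 1 3 7 -> bits=110111110
After insert 'rat': sets bits 1 2 -> bits=111111110
After insert 'gnu': sets bits 2 4 6 -> bits=111111110
insert 'cow' would touch bits 2 3 8; currently bit2=1, bit3=1, bit8=0
Bits that are 0 among those (would change 0->1): 8

Answer: 8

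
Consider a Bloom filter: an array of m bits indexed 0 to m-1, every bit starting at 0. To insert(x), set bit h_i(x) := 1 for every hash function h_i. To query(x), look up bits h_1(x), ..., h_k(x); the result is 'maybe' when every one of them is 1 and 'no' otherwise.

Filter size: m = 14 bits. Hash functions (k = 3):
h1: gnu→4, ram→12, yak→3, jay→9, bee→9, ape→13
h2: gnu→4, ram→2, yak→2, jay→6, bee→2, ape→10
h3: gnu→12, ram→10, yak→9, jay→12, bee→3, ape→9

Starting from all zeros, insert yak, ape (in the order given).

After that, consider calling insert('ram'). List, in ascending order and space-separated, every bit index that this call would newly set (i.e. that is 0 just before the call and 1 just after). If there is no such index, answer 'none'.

Answer: 12

Derivation:
Start: bits=00000000000000
After insert 'yak': sets bits 2 3 9 -> bits=00110000010000
After insert 'ape': sets bits 9 10 13 -> bits=00110000011001
insert 'ram' would touch bits 2 10 12; currently bit2=1, bit10=1, bit12=0
Bits that are 0 among those (would change 0->1): 12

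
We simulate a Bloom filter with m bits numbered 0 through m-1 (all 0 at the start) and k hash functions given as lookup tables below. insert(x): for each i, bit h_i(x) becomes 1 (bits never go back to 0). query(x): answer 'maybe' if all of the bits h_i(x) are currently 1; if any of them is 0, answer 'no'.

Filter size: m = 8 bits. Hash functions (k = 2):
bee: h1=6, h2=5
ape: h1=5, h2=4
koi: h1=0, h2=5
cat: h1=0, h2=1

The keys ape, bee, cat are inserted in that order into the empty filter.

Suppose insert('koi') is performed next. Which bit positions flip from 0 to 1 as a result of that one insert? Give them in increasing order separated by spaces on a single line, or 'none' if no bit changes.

Start: bits=00000000
After insert 'ape': sets bits 4 5 -> bits=00001100
After insert 'bee': sets bits 5 6 -> bits=00001110
After insert 'cat': sets bits 0 1 -> bits=11001110
insert 'koi' would touch bits 0 5; currently bit0=1, bit5=1
Bits that are 0 among those (would change 0->1): none

Answer: none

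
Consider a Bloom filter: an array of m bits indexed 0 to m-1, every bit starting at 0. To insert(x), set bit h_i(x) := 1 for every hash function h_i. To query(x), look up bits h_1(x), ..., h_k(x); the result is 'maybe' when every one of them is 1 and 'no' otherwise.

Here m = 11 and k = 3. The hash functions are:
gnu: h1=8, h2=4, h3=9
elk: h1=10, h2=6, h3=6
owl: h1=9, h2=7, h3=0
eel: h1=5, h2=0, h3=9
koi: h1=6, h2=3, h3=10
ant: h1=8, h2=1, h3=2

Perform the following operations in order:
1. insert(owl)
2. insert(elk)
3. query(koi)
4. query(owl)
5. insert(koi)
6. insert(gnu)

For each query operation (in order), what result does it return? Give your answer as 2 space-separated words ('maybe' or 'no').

Start: bits=00000000000
Op 1: insert owl -> sets bits 0 7 9 -> bits=10000001010
Op 2: insert elk -> sets bits 6 10 -> bits=10000011011
Op 3: query koi -> checks bit3=0, bit6=1, bit10=1 (has a 0) -> no
Op 4: query owl -> checks bit0=1, bit7=1, bit9=1 (all 1) -> maybe
Op 5: insert koi -> sets bits 3 6 10 -> bits=10010011011
Op 6: insert gnu -> sets bits 4 8 9 -> bits=10011011111
Query results in order: no maybe

Answer: no maybe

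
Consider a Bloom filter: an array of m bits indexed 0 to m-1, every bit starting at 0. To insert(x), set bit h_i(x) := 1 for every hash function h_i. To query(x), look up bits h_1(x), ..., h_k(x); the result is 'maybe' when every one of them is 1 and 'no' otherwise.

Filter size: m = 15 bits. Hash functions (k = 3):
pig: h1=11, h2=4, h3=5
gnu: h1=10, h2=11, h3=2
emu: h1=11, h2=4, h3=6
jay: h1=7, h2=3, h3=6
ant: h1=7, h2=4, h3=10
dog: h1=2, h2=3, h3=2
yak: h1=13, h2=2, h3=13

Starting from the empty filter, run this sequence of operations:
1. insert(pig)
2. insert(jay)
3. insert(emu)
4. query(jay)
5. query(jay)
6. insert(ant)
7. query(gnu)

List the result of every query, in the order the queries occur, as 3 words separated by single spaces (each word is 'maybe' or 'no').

Start: bits=000000000000000
Op 1: insert pig -> sets bits 4 5 11 -> bits=000011000001000
Op 2: insert jay -> sets bits 3 6 7 -> bits=000111110001000
Op 3: insert emu -> sets bits 4 6 11 -> bits=000111110001000
Op 4: query jay -> checks bit3=1, bit6=1, bit7=1 (all 1) -> maybe
Op 5: query jay -> checks bit3=1, bit6=1, bit7=1 (all 1) -> maybe
Op 6: insert ant -> sets bits 4 7 10 -> bits=000111110011000
Op 7: query gnu -> checks bit2=0, bit10=1, bit11=1 (has a 0) -> no
Query results in order: maybe maybe no

Answer: maybe maybe no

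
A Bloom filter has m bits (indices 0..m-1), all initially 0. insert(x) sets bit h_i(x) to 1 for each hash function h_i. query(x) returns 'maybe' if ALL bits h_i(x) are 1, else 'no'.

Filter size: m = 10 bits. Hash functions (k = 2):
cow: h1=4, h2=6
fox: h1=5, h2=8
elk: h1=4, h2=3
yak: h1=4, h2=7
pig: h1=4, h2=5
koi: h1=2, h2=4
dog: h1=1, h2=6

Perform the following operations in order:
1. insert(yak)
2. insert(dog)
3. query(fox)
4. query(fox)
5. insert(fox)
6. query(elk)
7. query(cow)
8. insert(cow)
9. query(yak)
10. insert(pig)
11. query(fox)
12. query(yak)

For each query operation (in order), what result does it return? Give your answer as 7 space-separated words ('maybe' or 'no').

Answer: no no no maybe maybe maybe maybe

Derivation:
Start: bits=0000000000
Op 1: insert yak -> sets bits 4 7 -> bits=0000100100
Op 2: insert dog -> sets bits 1 6 -> bits=0100101100
Op 3: query fox -> checks bit5=0, bit8=0 (has a 0) -> no
Op 4: query fox -> checks bit5=0, bit8=0 (has a 0) -> no
Op 5: insert fox -> sets bits 5 8 -> bits=0100111110
Op 6: query elk -> checks bit3=0, bit4=1 (has a 0) -> no
Op 7: query cow -> checks bit4=1, bit6=1 (all 1) -> maybe
Op 8: insert cow -> sets bits 4 6 -> bits=0100111110
Op 9: query yak -> checks bit4=1, bit7=1 (all 1) -> maybe
Op 10: insert pig -> sets bits 4 5 -> bits=0100111110
Op 11: query fox -> checks bit5=1, bit8=1 (all 1) -> maybe
Op 12: query yak -> checks bit4=1, bit7=1 (all 1) -> maybe
Query results in order: no no no maybe maybe maybe maybe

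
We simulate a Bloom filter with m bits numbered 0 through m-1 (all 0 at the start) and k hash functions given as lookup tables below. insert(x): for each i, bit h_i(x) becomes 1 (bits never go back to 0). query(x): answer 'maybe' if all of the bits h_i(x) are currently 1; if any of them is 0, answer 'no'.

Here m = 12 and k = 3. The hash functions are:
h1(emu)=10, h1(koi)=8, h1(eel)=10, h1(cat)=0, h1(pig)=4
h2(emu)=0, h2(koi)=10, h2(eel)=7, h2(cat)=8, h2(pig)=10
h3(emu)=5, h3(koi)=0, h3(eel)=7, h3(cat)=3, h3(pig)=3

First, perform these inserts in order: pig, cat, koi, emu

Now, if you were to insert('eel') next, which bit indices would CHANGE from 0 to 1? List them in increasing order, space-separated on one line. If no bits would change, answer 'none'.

Start: bits=000000000000
After insert 'pig': sets bits 3 4 10 -> bits=000110000010
After insert 'cat': sets bits 0 3 8 -> bits=100110001010
After insert 'koi': sets bits 0 8 10 -> bits=100110001010
After insert 'emu': sets bits 0 5 10 -> bits=100111001010
insert 'eel' would touch bits 7 10; currently bit7=0, bit10=1
Bits that are 0 among those (would change 0->1): 7

Answer: 7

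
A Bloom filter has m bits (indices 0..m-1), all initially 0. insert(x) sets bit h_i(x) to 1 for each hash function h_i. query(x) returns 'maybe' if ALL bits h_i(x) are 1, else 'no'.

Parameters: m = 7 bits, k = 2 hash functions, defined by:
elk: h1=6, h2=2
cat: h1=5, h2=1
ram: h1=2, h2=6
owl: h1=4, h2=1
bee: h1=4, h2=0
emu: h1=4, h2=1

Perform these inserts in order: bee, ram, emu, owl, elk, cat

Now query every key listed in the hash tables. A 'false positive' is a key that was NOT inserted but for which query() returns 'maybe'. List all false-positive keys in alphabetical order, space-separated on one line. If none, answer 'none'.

Answer: none

Derivation:
Start: bits=0000000
After insert 'bee': sets bits 0 4 -> bits=1000100
After insert 'ram': sets bits 2 6 -> bits=1010101
After insert 'emu': sets bits 1 4 -> bits=1110101
After insert 'owl': sets bits 1 4 -> bits=1110101
After insert 'elk': sets bits 2 6 -> bits=1110101
After insert 'cat': sets bits 1 5 -> bits=1110111
Not inserted: (none) — query each against bits=1110111:
False positives (alphabetical): none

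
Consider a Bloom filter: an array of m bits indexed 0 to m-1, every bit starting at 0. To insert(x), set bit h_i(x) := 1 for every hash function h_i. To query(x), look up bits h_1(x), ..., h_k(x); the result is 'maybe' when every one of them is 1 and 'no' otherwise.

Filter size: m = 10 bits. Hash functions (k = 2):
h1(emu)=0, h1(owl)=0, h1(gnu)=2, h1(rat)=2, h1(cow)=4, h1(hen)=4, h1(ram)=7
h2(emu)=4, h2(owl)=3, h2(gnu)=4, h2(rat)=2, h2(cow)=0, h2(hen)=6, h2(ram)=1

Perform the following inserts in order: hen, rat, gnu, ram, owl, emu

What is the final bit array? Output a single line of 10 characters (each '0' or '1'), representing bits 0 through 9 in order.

Answer: 1111101100

Derivation:
Start: bits=0000000000
After insert 'hen': sets bits 4 6 -> bits=0000101000
After insert 'rat': sets bits 2 -> bits=0010101000
After insert 'gnu': sets bits 2 4 -> bits=0010101000
After insert 'ram': sets bits 1 7 -> bits=0110101100
After insert 'owl': sets bits 0 3 -> bits=1111101100
After insert 'emu': sets bits 0 4 -> bits=1111101100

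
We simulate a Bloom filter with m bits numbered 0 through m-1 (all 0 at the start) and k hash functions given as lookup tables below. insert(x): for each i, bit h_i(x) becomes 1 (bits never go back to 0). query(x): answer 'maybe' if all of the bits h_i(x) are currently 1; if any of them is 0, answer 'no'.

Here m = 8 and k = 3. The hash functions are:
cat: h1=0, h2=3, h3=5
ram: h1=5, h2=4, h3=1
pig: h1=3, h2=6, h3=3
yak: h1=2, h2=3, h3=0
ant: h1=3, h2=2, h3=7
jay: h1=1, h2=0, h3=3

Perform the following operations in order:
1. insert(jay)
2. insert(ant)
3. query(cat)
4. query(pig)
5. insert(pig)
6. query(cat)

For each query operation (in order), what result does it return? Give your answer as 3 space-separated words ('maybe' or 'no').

Answer: no no no

Derivation:
Start: bits=00000000
Op 1: insert jay -> sets bits 0 1 3 -> bits=11010000
Op 2: insert ant -> sets bits 2 3 7 -> bits=11110001
Op 3: query cat -> checks bit0=1, bit3=1, bit5=0 (has a 0) -> no
Op 4: query pig -> checks bit3=1, bit6=0 (has a 0) -> no
Op 5: insert pig -> sets bits 3 6 -> bits=11110011
Op 6: query cat -> checks bit0=1, bit3=1, bit5=0 (has a 0) -> no
Query results in order: no no no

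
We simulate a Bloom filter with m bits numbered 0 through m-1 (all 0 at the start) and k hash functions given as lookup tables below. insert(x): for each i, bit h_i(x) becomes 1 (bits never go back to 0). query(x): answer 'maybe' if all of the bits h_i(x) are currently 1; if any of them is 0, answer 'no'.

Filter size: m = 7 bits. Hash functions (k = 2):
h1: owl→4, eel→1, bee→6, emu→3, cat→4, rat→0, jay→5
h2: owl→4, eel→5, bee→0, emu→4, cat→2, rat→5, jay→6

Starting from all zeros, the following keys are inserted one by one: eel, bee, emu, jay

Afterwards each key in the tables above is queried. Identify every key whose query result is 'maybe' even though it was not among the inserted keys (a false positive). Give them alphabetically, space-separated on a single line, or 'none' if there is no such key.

Start: bits=0000000
After insert 'eel': sets bits 1 5 -> bits=0100010
After insert 'bee': sets bits 0 6 -> bits=1100011
After insert 'emu': sets bits 3 4 -> bits=1101111
After insert 'jay': sets bits 5 6 -> bits=1101111
Not inserted: cat owl rat — query each against bits=1101111:
query cat: checks bit2=0, bit4=1 (has a 0) -> no => not a false positive
query owl: checks bit4=1 (all 1) -> maybe => FALSE POSITIVE
query rat: checks bit0=1, bit5=1 (all 1) -> maybe => FALSE POSITIVE
False positives (alphabetical): owl rat

Answer: owl rat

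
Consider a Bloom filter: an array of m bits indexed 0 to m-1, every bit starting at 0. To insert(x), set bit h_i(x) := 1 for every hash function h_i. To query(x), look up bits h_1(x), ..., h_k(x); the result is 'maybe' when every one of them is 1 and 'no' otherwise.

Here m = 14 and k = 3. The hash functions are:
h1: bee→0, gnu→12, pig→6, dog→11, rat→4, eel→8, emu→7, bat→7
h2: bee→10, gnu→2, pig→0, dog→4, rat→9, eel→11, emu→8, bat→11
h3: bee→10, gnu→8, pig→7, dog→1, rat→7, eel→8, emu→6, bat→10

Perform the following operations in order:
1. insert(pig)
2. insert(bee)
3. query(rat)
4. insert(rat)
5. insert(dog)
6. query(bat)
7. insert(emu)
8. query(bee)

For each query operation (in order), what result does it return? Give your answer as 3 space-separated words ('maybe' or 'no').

Start: bits=00000000000000
Op 1: insert pig -> sets bits 0 6 7 -> bits=10000011000000
Op 2: insert bee -> sets bits 0 10 -> bits=10000011001000
Op 3: query rat -> checks bit4=0, bit7=1, bit9=0 (has a 0) -> no
Op 4: insert rat -> sets bits 4 7 9 -> bits=10001011011000
Op 5: insert dog -> sets bits 1 4 11 -> bits=11001011011100
Op 6: query bat -> checks bit7=1, bit10=1, bit11=1 (all 1) -> maybe
Op 7: insert emu -> sets bits 6 7 8 -> bits=11001011111100
Op 8: query bee -> checks bit0=1, bit10=1 (all 1) -> maybe
Query results in order: no maybe maybe

Answer: no maybe maybe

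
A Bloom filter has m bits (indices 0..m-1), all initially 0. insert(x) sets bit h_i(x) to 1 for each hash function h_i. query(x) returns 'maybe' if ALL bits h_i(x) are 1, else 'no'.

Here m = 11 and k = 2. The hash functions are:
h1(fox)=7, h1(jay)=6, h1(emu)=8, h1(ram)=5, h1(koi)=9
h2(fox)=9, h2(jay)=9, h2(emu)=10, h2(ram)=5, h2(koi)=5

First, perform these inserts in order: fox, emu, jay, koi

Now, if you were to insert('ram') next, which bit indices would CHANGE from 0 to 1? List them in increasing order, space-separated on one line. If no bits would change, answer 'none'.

Start: bits=00000000000
After insert 'fox': sets bits 7 9 -> bits=00000001010
After insert 'emu': sets bits 8 10 -> bits=00000001111
After insert 'jay': sets bits 6 9 -> bits=00000011111
After insert 'koi': sets bits 5 9 -> bits=00000111111
insert 'ram' would touch bits 5; currently bit5=1
Bits that are 0 among those (would change 0->1): none

Answer: none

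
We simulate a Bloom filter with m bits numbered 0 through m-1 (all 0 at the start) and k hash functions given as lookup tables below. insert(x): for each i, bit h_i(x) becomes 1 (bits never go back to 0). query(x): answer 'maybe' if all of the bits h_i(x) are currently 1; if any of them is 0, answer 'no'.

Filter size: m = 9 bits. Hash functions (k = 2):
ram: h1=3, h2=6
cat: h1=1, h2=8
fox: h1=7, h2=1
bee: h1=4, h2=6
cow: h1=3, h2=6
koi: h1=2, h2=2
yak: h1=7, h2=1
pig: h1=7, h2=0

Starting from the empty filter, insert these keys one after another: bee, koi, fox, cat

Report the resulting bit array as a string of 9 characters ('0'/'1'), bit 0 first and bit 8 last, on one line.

Start: bits=000000000
After insert 'bee': sets bits 4 6 -> bits=000010100
After insert 'koi': sets bits 2 -> bits=001010100
After insert 'fox': sets bits 1 7 -> bits=011010110
After insert 'cat': sets bits 1 8 -> bits=011010111

Answer: 011010111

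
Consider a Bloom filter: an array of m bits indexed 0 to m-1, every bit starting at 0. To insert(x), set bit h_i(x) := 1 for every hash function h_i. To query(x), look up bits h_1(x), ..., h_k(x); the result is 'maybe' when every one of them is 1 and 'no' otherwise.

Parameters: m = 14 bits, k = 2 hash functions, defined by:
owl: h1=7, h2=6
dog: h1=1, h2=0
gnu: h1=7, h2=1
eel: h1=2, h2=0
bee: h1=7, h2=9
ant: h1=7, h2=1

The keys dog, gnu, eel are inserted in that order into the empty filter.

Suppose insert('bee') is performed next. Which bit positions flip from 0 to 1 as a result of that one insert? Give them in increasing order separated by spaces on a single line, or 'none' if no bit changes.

Answer: 9

Derivation:
Start: bits=00000000000000
After insert 'dog': sets bits 0 1 -> bits=11000000000000
After insert 'gnu': sets bits 1 7 -> bits=11000001000000
After insert 'eel': sets bits 0 2 -> bits=11100001000000
insert 'bee' would touch bits 7 9; currently bit7=1, bit9=0
Bits that are 0 among those (would change 0->1): 9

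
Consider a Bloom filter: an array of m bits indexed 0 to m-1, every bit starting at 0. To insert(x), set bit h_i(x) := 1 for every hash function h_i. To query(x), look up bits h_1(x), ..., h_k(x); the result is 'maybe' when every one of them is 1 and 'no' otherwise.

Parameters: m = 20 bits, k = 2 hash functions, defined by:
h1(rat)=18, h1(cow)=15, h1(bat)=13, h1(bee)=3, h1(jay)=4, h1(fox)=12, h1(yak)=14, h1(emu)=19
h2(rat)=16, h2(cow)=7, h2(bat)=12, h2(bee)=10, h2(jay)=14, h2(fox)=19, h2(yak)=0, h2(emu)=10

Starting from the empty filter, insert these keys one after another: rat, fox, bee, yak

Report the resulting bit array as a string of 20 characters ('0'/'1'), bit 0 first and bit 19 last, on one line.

Answer: 10010000001010101011

Derivation:
Start: bits=00000000000000000000
After insert 'rat': sets bits 16 18 -> bits=00000000000000001010
After insert 'fox': sets bits 12 19 -> bits=00000000000010001011
After insert 'bee': sets bits 3 10 -> bits=00010000001010001011
After insert 'yak': sets bits 0 14 -> bits=10010000001010101011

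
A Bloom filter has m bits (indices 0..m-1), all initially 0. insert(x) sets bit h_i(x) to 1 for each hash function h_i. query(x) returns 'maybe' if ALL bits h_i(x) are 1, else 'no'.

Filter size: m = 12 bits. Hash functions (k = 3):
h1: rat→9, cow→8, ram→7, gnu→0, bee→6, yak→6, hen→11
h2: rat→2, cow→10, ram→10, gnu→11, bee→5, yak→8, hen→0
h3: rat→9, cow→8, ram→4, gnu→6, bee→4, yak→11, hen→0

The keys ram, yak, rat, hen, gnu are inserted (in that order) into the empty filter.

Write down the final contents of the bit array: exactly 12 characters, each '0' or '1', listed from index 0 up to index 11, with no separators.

Start: bits=000000000000
After insert 'ram': sets bits 4 7 10 -> bits=000010010010
After insert 'yak': sets bits 6 8 11 -> bits=000010111011
After insert 'rat': sets bits 2 9 -> bits=001010111111
After insert 'hen': sets bits 0 11 -> bits=101010111111
After insert 'gnu': sets bits 0 6 11 -> bits=101010111111

Answer: 101010111111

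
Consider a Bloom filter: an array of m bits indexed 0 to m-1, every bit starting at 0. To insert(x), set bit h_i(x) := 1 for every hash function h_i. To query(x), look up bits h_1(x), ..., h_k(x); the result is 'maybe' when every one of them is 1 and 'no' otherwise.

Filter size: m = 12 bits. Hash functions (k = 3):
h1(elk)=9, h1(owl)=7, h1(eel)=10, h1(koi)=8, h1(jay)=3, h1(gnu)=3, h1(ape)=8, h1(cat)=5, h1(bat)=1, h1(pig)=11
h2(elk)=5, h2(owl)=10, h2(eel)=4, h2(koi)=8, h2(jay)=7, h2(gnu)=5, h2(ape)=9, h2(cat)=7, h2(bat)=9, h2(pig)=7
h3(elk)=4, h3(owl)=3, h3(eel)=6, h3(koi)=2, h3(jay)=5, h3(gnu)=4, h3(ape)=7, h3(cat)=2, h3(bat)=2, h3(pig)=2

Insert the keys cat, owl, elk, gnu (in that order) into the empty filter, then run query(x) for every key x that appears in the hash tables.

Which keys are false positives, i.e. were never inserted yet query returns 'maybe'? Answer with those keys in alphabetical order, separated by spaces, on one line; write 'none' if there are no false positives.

Start: bits=000000000000
After insert 'cat': sets bits 2 5 7 -> bits=001001010000
After insert 'owl': sets bits 3 7 10 -> bits=001101010010
After insert 'elk': sets bits 4 5 9 -> bits=001111010110
After insert 'gnu': sets bits 3 4 5 -> bits=001111010110
Not inserted: ape bat eel jay koi pig — query each against bits=001111010110:
query ape: checks bit7=1, bit8=0, bit9=1 (has a 0) -> no => not a false positive
query bat: checks bit1=0, bit2=1, bit9=1 (has a 0) -> no => not a false positive
query eel: checks bit4=1, bit6=0, bit10=1 (has a 0) -> no => not a false positive
query jay: checks bit3=1, bit5=1, bit7=1 (all 1) -> maybe => FALSE POSITIVE
query koi: checks bit2=1, bit8=0 (has a 0) -> no => not a false positive
query pig: checks bit2=1, bit7=1, bit11=0 (has a 0) -> no => not a false positive
False positives (alphabetical): jay

Answer: jay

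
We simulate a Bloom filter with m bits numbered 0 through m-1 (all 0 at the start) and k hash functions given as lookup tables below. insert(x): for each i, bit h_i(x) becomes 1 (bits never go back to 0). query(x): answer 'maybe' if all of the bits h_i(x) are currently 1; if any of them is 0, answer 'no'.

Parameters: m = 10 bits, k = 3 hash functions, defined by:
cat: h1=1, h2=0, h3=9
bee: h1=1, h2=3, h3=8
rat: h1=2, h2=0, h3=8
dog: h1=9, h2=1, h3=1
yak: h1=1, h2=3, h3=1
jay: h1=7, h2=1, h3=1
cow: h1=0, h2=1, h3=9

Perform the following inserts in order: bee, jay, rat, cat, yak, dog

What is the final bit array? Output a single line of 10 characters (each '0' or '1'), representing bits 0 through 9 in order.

Start: bits=0000000000
After insert 'bee': sets bits 1 3 8 -> bits=0101000010
After insert 'jay': sets bits 1 7 -> bits=0101000110
After insert 'rat': sets bits 0 2 8 -> bits=1111000110
After insert 'cat': sets bits 0 1 9 -> bits=1111000111
After insert 'yak': sets bits 1 3 -> bits=1111000111
After insert 'dog': sets bits 1 9 -> bits=1111000111

Answer: 1111000111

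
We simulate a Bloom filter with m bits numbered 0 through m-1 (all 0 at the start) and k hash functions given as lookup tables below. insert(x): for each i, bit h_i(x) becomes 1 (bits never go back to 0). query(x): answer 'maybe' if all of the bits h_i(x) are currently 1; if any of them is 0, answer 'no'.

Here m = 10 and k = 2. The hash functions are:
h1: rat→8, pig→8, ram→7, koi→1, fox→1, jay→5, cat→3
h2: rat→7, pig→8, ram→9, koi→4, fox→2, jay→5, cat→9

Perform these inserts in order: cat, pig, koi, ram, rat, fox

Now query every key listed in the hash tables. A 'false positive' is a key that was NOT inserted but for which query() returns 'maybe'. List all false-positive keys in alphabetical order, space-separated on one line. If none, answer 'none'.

Answer: none

Derivation:
Start: bits=0000000000
After insert 'cat': sets bits 3 9 -> bits=0001000001
After insert 'pig': sets bits 8 -> bits=0001000011
After insert 'koi': sets bits 1 4 -> bits=0101100011
After insert 'ram': sets bits 7 9 -> bits=0101100111
After insert 'rat': sets bits 7 8 -> bits=0101100111
After insert 'fox': sets bits 1 2 -> bits=0111100111
Not inserted: jay — query each against bits=0111100111:
query jay: checks bit5=0 (has a 0) -> no => not a false positive
False positives (alphabetical): none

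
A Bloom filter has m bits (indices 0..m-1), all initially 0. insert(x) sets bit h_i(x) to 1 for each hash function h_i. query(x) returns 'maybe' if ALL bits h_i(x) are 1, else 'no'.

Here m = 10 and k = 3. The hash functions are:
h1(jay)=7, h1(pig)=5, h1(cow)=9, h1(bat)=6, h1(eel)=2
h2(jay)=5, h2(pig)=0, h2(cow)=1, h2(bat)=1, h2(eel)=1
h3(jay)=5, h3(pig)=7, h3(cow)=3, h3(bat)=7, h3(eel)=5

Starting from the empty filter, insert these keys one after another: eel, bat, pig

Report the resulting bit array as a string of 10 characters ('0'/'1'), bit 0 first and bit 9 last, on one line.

Start: bits=0000000000
After insert 'eel': sets bits 1 2 5 -> bits=0110010000
After insert 'bat': sets bits 1 6 7 -> bits=0110011100
After insert 'pig': sets bits 0 5 7 -> bits=1110011100

Answer: 1110011100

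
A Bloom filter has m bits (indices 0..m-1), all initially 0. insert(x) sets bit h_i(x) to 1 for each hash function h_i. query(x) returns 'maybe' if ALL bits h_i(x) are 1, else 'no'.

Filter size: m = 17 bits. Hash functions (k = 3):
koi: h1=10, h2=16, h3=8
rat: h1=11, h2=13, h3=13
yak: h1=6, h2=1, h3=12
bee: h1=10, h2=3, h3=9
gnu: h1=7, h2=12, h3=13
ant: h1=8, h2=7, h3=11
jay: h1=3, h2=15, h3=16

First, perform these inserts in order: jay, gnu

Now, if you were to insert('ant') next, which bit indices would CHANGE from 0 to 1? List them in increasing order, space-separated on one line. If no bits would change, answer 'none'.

Start: bits=00000000000000000
After insert 'jay': sets bits 3 15 16 -> bits=00010000000000011
After insert 'gnu': sets bits 7 12 13 -> bits=00010001000011011
insert 'ant' would touch bits 7 8 11; currently bit7=1, bit8=0, bit11=0
Bits that are 0 among those (would change 0->1): 8 11

Answer: 8 11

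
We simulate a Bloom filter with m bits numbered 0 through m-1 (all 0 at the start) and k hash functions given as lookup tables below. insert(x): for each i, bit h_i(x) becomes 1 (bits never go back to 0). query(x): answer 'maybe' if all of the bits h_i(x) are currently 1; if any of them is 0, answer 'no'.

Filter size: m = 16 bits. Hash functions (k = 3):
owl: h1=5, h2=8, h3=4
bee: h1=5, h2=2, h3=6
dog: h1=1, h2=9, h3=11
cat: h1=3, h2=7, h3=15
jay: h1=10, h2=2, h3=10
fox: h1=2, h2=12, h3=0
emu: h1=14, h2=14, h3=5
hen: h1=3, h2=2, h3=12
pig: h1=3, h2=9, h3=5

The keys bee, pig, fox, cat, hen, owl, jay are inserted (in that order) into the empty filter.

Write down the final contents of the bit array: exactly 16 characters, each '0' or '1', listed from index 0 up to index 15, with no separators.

Start: bits=0000000000000000
After insert 'bee': sets bits 2 5 6 -> bits=0010011000000000
After insert 'pig': sets bits 3 5 9 -> bits=0011011001000000
After insert 'fox': sets bits 0 2 12 -> bits=1011011001001000
After insert 'cat': sets bits 3 7 15 -> bits=1011011101001001
After insert 'hen': sets bits 2 3 12 -> bits=1011011101001001
After insert 'owl': sets bits 4 5 8 -> bits=1011111111001001
After insert 'jay': sets bits 2 10 -> bits=1011111111101001

Answer: 1011111111101001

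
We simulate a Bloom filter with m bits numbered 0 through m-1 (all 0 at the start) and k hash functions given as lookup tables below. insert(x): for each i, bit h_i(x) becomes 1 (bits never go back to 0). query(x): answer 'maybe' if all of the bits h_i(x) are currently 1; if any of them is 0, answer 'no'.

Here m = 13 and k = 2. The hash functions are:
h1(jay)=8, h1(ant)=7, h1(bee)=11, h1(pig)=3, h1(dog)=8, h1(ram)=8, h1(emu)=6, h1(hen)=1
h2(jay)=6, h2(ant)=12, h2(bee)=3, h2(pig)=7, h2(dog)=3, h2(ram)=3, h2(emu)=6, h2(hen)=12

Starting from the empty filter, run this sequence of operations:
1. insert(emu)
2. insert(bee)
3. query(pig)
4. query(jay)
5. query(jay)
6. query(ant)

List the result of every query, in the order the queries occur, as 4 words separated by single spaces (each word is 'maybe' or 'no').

Start: bits=0000000000000
Op 1: insert emu -> sets bits 6 -> bits=0000001000000
Op 2: insert bee -> sets bits 3 11 -> bits=0001001000010
Op 3: query pig -> checks bit3=1, bit7=0 (has a 0) -> no
Op 4: query jay -> checks bit6=1, bit8=0 (has a 0) -> no
Op 5: query jay -> checks bit6=1, bit8=0 (has a 0) -> no
Op 6: query ant -> checks bit7=0, bit12=0 (has a 0) -> no
Query results in order: no no no no

Answer: no no no no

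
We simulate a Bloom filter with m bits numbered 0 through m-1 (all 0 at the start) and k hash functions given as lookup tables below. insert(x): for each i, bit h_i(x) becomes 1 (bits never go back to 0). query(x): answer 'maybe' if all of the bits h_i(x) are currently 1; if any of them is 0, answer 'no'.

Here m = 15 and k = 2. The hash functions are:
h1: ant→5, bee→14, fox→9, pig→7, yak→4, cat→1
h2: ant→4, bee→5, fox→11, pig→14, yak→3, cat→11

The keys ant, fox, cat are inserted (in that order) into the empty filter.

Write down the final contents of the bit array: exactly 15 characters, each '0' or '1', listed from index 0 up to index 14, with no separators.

Start: bits=000000000000000
After insert 'ant': sets bits 4 5 -> bits=000011000000000
After insert 'fox': sets bits 9 11 -> bits=000011000101000
After insert 'cat': sets bits 1 11 -> bits=010011000101000

Answer: 010011000101000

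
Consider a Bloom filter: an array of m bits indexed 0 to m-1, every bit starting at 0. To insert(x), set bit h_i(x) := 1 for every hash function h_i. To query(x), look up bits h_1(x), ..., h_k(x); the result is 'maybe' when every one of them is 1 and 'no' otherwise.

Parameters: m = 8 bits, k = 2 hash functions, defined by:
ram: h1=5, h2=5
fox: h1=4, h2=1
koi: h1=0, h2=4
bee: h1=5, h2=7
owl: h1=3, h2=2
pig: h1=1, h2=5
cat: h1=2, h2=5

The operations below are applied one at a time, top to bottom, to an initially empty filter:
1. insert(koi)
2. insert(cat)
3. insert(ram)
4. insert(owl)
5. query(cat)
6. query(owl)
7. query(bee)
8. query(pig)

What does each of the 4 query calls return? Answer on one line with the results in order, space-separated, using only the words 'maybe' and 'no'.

Answer: maybe maybe no no

Derivation:
Start: bits=00000000
Op 1: insert koi -> sets bits 0 4 -> bits=10001000
Op 2: insert cat -> sets bits 2 5 -> bits=10101100
Op 3: insert ram -> sets bits 5 -> bits=10101100
Op 4: insert owl -> sets bits 2 3 -> bits=10111100
Op 5: query cat -> checks bit2=1, bit5=1 (all 1) -> maybe
Op 6: query owl -> checks bit2=1, bit3=1 (all 1) -> maybe
Op 7: query bee -> checks bit5=1, bit7=0 (has a 0) -> no
Op 8: query pig -> checks bit1=0, bit5=1 (has a 0) -> no
Query results in order: maybe maybe no no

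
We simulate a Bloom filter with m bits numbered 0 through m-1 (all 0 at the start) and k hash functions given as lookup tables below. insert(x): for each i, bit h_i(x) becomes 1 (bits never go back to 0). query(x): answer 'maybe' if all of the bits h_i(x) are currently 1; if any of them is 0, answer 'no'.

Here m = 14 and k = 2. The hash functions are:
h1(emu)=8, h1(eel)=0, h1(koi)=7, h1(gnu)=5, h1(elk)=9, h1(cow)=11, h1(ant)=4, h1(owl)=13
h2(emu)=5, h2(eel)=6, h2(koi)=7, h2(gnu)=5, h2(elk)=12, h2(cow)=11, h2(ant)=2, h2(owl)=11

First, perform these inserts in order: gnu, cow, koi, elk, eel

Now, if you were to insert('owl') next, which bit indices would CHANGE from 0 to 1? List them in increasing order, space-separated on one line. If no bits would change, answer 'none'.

Start: bits=00000000000000
After insert 'gnu': sets bits 5 -> bits=00000100000000
After insert 'cow': sets bits 11 -> bits=00000100000100
After insert 'koi': sets bits 7 -> bits=00000101000100
After insert 'elk': sets bits 9 12 -> bits=00000101010110
After insert 'eel': sets bits 0 6 -> bits=10000111010110
insert 'owl' would touch bits 11 13; currently bit11=1, bit13=0
Bits that are 0 among those (would change 0->1): 13

Answer: 13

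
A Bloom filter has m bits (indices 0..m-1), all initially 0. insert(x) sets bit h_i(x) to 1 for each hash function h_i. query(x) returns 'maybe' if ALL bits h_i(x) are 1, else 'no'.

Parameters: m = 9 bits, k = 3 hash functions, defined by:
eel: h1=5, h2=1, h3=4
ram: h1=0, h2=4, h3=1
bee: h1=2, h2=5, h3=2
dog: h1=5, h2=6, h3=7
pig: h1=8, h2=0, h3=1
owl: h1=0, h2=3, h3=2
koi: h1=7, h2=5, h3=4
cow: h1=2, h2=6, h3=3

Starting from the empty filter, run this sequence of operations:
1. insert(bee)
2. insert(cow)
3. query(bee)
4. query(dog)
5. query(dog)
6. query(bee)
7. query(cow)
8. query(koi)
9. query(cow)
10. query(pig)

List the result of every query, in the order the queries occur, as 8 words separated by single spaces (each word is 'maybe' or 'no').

Start: bits=000000000
Op 1: insert bee -> sets bits 2 5 -> bits=001001000
Op 2: insert cow -> sets bits 2 3 6 -> bits=001101100
Op 3: query bee -> checks bit2=1, bit5=1 (all 1) -> maybe
Op 4: query dog -> checks bit5=1, bit6=1, bit7=0 (has a 0) -> no
Op 5: query dog -> checks bit5=1, bit6=1, bit7=0 (has a 0) -> no
Op 6: query bee -> checks bit2=1, bit5=1 (all 1) -> maybe
Op 7: query cow -> checks bit2=1, bit3=1, bit6=1 (all 1) -> maybe
Op 8: query koi -> checks bit4=0, bit5=1, bit7=0 (has a 0) -> no
Op 9: query cow -> checks bit2=1, bit3=1, bit6=1 (all 1) -> maybe
Op 10: query pig -> checks bit0=0, bit1=0, bit8=0 (has a 0) -> no
Query results in order: maybe no no maybe maybe no maybe no

Answer: maybe no no maybe maybe no maybe no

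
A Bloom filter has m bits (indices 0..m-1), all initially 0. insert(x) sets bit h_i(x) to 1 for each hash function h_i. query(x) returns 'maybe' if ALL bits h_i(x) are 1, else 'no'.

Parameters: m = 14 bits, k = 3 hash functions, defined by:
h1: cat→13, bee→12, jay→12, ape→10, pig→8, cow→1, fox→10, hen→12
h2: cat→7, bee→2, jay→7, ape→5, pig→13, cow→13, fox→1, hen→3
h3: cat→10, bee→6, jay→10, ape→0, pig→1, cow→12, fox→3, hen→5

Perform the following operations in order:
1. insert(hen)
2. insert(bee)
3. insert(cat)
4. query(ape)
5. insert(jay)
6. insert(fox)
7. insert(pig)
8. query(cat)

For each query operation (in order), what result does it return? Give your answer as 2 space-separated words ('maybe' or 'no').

Start: bits=00000000000000
Op 1: insert hen -> sets bits 3 5 12 -> bits=00010100000010
Op 2: insert bee -> sets bits 2 6 12 -> bits=00110110000010
Op 3: insert cat -> sets bits 7 10 13 -> bits=00110111001011
Op 4: query ape -> checks bit0=0, bit5=1, bit10=1 (has a 0) -> no
Op 5: insert jay -> sets bits 7 10 12 -> bits=00110111001011
Op 6: insert fox -> sets bits 1 3 10 -> bits=01110111001011
Op 7: insert pig -> sets bits 1 8 13 -> bits=01110111101011
Op 8: query cat -> checks bit7=1, bit10=1, bit13=1 (all 1) -> maybe
Query results in order: no maybe

Answer: no maybe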